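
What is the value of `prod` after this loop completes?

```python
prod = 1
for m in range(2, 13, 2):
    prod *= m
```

Product of even numbers 2 to 12
`prod` takes the values: 1 → 2 → 8 → 48 → 384 → 3840 → 46080

Answer: 46080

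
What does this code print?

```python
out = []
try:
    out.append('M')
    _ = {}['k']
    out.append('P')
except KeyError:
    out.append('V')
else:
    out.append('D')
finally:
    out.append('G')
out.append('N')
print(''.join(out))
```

Execution trace: 'M' (try body) → 'V' (except KeyError) → 'G' (finally) → 'N' (after the try/except). Output: MVGN

Answer: MVGN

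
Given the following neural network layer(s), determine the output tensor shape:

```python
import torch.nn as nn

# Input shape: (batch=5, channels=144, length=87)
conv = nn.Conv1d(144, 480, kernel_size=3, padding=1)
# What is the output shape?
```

Input: (5, 144, 87) -> Output: (5, 480, 87)

Answer: (5, 480, 87)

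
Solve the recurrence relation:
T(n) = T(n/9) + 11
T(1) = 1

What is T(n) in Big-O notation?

Each step divides n by 9 and adds 11. After log_9(n) steps we reach T(1)=1. So T(n) = 11·log_9(n) + 1 = O(log n).

Answer: O(log n)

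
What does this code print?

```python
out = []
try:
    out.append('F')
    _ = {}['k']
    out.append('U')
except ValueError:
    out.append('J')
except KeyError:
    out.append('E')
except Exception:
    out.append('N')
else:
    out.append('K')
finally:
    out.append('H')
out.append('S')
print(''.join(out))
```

Execution trace: 'F' (try body) → 'E' (except KeyError) → 'H' (finally) → 'S' (after the try/except). Output: FEHS

Answer: FEHS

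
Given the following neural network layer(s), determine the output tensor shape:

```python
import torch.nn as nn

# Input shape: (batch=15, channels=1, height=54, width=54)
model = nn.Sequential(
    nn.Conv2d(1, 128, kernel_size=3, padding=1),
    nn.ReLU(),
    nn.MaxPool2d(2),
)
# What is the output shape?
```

Input: (15, 1, 54, 54) -> after Conv2d: (15, 128, 54, 54) -> after ReLU: (15, 128, 54, 54) -> Output: (15, 128, 27, 27)

Answer: (15, 128, 27, 27)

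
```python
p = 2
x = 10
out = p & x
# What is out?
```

Trace:
`p = 2` → p = 2
`x = 10` → x = 10
`out = p & x` → out = 2
So out = 2

Answer: 2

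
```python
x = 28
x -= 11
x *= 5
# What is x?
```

Trace:
`x = 28` → x = 28
`x -= 11` → x = 17
`x *= 5` → x = 85
So x = 85

Answer: 85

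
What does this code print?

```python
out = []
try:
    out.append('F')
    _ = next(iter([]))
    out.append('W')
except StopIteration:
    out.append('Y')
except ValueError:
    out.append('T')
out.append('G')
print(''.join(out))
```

Execution trace: 'F' (try body) → 'Y' (except StopIteration) → 'G' (after the try/except). Output: FYG

Answer: FYG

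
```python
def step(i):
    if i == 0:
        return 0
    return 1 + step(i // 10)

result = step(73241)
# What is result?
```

Count of digits of 73241: 5

Answer: 5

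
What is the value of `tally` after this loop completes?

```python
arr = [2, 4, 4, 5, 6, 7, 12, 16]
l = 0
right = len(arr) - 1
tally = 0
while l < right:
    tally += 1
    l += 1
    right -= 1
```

Iterations until pointers meet (list length 8)
`tally` takes the values: 0 → 1 → 2 → 3 → 4

Answer: 4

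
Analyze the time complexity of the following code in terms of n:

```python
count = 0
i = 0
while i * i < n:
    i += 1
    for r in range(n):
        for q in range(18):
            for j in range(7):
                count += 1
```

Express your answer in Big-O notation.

Each loop level contributes: √n × n × 1 × 1. Multiplying the contributions gives O(n√n).

Answer: O(n√n)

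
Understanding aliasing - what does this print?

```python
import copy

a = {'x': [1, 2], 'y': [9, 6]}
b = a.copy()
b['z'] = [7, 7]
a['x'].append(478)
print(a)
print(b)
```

Key concept: shallow copy of dict with mutable values.
Step by step:
`a = {'x': [1, 2], 'y': [9, 6]}` → a = {'x': [1, 2], 'y': [9, 6]}
`b = a.copy()` → b = {'x': [1, 2], 'y': [9, 6]}
`b['z'] = [7, 7]` → b = {'x': [1, 2], 'y': [9, 6], 'z': [7, 7]}
`a['x'].append(478)` → a = {'x': [1, 2, 478], 'y': [9, 6]}; b = {'x': [1, 2, 478], 'y': [9, 6], 'z': [7, 7]}
`print(a)` → prints {'x': [1, 2, 478], 'y': [9, 6]}
`print(b)` → prints {'x': [1, 2, 478], 'y': [9, 6], 'z': [7, 7]}

Answer:
{'x': [1, 2, 478], 'y': [9, 6]}
{'x': [1, 2, 478], 'y': [9, 6], 'z': [7, 7]}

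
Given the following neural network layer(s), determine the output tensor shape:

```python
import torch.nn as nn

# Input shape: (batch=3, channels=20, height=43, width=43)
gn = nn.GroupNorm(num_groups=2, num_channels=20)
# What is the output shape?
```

Input: (3, 20, 43, 43) -> Output: (3, 20, 43, 43)

Answer: (3, 20, 43, 43)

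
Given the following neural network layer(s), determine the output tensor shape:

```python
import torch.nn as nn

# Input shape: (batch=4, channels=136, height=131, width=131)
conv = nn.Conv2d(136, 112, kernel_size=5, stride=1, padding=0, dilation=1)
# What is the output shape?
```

Input: (4, 136, 131, 131) -> Output: (4, 112, 127, 127)

Answer: (4, 112, 127, 127)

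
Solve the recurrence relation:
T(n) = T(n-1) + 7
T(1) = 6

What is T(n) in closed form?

Unrolling: T(n) = T(1) + 7·(n-1) = 6 + 7(n-1) = 7n - 1.

Answer: T(n) = 7n - 1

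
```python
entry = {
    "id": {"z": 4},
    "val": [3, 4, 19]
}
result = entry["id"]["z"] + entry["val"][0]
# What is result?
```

Trace:
`entry = { ...` → entry = {'id': {'z': 4}, 'val': [3, 4, 19]}
`result = entry["id"]["z"] + entry["val"][0]` → result = 7
So result = 7

Answer: 7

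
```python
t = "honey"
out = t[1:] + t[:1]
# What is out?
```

Trace:
`t = "honey"` → t = 'honey'
`out = t[1:] + t[:1]` → out = 'oneyh'
So out = 'oneyh'

Answer: 'oneyh'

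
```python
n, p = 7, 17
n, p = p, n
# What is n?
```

Trace:
`n, p = 7, 17` → n = 7; p = 17
`n, p = p, n` → n = 17; p = 7
So n = 17

Answer: 17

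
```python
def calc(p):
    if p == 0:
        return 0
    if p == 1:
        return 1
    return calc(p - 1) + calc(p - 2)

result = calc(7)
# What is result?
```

Build up from base cases: calc(0)=0, calc(1)=1, calc(2)=1, calc(3)=2, calc(4)=3, calc(5)=5, calc(6)=8, ..., calc(7)=13

Answer: 13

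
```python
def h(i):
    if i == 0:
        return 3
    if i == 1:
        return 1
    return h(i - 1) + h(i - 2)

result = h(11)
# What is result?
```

Build up from base cases: h(0)=3, h(1)=1, h(2)=4, h(3)=5, h(4)=9, h(5)=14, h(6)=23, ..., h(11)=254

Answer: 254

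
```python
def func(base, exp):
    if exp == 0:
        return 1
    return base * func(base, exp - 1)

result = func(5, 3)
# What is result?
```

func(5, 3) = 5 * 5 * 5 = 125

Answer: 125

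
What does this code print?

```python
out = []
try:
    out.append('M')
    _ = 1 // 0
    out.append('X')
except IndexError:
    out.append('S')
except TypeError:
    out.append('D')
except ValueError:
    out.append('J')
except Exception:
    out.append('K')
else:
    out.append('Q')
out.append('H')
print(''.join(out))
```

Execution trace: 'M' (try body) → 'K' (except Exception) → 'H' (after the try/except). Output: MKH

Answer: MKH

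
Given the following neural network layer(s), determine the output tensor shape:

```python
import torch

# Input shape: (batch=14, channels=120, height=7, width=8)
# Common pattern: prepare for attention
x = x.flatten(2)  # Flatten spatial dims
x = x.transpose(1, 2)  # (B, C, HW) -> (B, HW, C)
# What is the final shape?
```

Input: (14, 120, 7, 8) -> after flatten(2): (14, 120, 56) -> Output: (14, 56, 120)

Answer: (14, 56, 120)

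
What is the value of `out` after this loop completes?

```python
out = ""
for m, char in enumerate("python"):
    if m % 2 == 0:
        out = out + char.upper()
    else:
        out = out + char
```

Uppercase even positions in 'python'
`out` takes the values: "" → "P" → "Py" → "PyT" → "PyTh" → "PyThO" → "PyThOn"

Answer: "PyThOn"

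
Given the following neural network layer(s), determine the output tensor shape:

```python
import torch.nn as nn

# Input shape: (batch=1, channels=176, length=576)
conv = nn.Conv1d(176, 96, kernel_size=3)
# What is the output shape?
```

Input: (1, 176, 576) -> Output: (1, 96, 574)

Answer: (1, 96, 574)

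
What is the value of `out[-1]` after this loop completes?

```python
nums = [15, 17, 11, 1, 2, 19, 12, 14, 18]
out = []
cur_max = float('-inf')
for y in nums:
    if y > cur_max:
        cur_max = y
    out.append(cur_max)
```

Running max ends at 19
`out` takes the values: [] → [15] → [15, 17] → [15, 17, 17] → [15, 17, 17, 17] → [15, 17, 17, 17, 17] → [15, 17, 17, 17, 17, 19] → [15, 17, 17, 17, 17, 19, 19] → [15, 17, 17, 17, 17, 19, 19, 19] → [15, 17, 17, 17, 17, 19, 19, 19, 19]
So `out[-1]` = 19

Answer: 19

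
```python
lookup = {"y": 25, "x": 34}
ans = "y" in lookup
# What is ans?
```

Trace:
`lookup = {"y": 25, "x": 34}` → lookup = {'y': 25, 'x': 34}
`ans = "y" in lookup` → ans = True
So ans = True

Answer: True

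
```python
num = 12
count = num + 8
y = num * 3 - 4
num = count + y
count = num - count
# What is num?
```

Trace:
`num = 12` → num = 12
`count = num + 8` → count = 20
`y = num * 3 - 4` → y = 32
`num = count + y` → num = 52
`count = num - count` → count = 32
So num = 52

Answer: 52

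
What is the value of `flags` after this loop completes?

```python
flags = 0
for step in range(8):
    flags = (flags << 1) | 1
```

Build 8 consecutive 1-bits: 0b11111111
`flags` takes the values: 0 → 1 → 3 → 7 → 15 → 31 → 63 → 127 → 255

Answer: 255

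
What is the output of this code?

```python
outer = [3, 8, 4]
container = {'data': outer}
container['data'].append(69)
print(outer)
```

Key concept: dict holds reference to list.
Step by step:
`outer = [3, 8, 4]` → outer = [3, 8, 4]
`container = {'data': outer}` → container = {'data': [3, 8, 4]}
`container['data'].append(69)` → outer = [3, 8, 4, 69]; container = {'data': [3, 8, 4, 69]}
`print(outer)` → prints [3, 8, 4, 69]

Answer: [3, 8, 4, 69]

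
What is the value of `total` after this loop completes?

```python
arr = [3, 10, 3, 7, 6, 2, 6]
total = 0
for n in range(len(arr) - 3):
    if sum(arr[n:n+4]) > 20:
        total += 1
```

Count windows with sum > 20
`total` takes the values: 0 → 1 → 2 → 3

Answer: 3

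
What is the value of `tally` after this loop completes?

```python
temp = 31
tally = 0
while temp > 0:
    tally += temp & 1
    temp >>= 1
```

Count set bits in 31 (binary: 0b11111)
`tally` takes the values: 0 → 1 → 2 → 3 → 4 → 5

Answer: 5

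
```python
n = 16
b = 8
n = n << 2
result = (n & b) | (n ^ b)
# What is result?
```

Trace:
`n = 16` → n = 16
`b = 8` → b = 8
`n = n << 2` → n = 64
`result = (n & b) | (n ^ b)` → result = 72
So result = 72

Answer: 72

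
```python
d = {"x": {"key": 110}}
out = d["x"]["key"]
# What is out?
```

Trace:
`d = {"x": {"key": 110}}` → d = {'x': {'key': 110}}
`out = d["x"]["key"]` → out = 110
So out = 110

Answer: 110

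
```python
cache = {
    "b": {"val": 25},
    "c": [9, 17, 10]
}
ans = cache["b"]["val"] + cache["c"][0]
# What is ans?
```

Trace:
`cache = { ...` → cache = {'b': {'val': 25}, 'c': [9, 17, 10]}
`ans = cache["b"]["val"] + cache["c"][0]` → ans = 34
So ans = 34

Answer: 34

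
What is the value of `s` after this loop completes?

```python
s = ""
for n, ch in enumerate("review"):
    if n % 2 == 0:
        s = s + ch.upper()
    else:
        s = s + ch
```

Uppercase even positions in 'review'
`s` takes the values: "" → "R" → "Re" → "ReV" → "ReVi" → "ReViE" → "ReViEw"

Answer: "ReViEw"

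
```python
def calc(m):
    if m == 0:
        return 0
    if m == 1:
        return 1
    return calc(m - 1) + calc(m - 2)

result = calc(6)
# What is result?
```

Build up from base cases: calc(0)=0, calc(1)=1, calc(2)=1, calc(3)=2, calc(4)=3, calc(5)=5, calc(6)=8

Answer: 8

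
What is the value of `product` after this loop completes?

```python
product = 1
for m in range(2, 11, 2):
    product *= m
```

Product of even numbers 2 to 10
`product` takes the values: 1 → 2 → 8 → 48 → 384 → 3840

Answer: 3840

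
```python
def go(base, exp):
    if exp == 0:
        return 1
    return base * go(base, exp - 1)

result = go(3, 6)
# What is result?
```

go(3, 6) = 3 * 3 * 3 * 3 * 3 * 3 = 729

Answer: 729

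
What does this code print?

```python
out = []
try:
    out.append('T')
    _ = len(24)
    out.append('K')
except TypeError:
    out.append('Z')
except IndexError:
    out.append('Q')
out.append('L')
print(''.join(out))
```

Execution trace: 'T' (try body) → 'Z' (except TypeError) → 'L' (after the try/except). Output: TZL

Answer: TZL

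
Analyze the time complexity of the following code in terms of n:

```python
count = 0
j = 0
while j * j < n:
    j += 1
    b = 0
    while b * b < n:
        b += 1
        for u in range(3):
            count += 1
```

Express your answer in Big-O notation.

Each loop level contributes: √n × √n × 1. Multiplying the contributions gives O(n).

Answer: O(n)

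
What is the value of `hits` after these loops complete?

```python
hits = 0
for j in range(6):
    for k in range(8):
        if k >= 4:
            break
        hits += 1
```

Inner breaks at 4, outer runs 6 times
`hits` takes the values: 0 → 1 → 2 → 3 → 4 → 5 → 6 → 7 → 8 → 9 → 10 → 11 → 12 → 13 → 14 → 15 → 16 → 17 → 18 → 19 → 20 → 21 → 22 → 23 → 24

Answer: 24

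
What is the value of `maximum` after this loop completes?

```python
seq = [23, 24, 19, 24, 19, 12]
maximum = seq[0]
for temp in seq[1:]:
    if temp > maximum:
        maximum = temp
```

Maximum of [23, 24, 19, 24, 19, 12]
`maximum` takes the values: 23 → 24

Answer: 24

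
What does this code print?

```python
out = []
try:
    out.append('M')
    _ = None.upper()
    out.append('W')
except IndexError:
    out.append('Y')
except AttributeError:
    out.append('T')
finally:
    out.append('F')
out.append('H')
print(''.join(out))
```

Execution trace: 'M' (try body) → 'T' (except AttributeError) → 'F' (finally) → 'H' (after the try/except). Output: MTFH

Answer: MTFH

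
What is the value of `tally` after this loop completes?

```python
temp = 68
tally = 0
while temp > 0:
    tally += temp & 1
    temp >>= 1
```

Count set bits in 68 (binary: 0b1000100)
`tally` takes the values: 0 → 1 → 2

Answer: 2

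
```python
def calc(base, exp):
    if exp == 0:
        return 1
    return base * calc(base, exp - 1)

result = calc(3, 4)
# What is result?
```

calc(3, 4) = 3 * 3 * 3 * 3 = 81

Answer: 81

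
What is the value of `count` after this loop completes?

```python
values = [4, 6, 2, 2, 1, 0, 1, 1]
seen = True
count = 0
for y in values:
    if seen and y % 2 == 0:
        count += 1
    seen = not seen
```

Count even values at even positions
`count` takes the values: 0 → 1 → 2

Answer: 2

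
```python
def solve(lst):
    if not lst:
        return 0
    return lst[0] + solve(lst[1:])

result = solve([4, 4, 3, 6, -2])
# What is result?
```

4 + 4 + 3 + 6 + (-2) + 0 = 15

Answer: 15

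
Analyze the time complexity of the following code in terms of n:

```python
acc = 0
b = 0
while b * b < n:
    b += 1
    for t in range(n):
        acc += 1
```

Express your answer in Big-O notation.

Each loop level contributes: √n × n. Multiplying the contributions gives O(n√n).

Answer: O(n√n)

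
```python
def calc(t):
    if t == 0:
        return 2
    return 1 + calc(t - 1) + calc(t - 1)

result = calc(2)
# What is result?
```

calc(t) = 1 + 2·calc(t-1), calc(0)=2. Closed form: (2+1)·2^2 - 1 = 11.

Answer: 11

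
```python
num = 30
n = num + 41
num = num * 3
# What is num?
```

Trace:
`num = 30` → num = 30
`n = num + 41` → n = 71
`num = num * 3` → num = 90
So num = 90

Answer: 90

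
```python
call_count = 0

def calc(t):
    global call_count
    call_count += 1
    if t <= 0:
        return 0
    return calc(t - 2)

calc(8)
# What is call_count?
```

Linear recursion stepping by 2: 5 calls from t=8 down to ≤0.

Answer: 5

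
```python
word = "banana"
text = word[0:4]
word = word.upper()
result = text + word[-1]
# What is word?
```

Trace:
`word = "banana"` → word = 'banana'
`text = word[0:4]` → text = 'bana'
`word = word.upper()` → word = 'BANANA'
`result = text + word[-1]` → result = 'banaA'
So word = 'BANANA'

Answer: 'BANANA'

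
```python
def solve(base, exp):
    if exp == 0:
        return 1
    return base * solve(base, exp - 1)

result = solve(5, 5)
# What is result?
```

solve(5, 5) = 5 * 5 * 5 * 5 * 5 = 3125

Answer: 3125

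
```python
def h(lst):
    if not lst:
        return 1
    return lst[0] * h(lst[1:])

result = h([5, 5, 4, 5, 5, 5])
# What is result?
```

Product over [5, 5, 4, 5, 5, 5] = 5 * 5 * 4 * 5 * 5 * 5 = 12500

Answer: 12500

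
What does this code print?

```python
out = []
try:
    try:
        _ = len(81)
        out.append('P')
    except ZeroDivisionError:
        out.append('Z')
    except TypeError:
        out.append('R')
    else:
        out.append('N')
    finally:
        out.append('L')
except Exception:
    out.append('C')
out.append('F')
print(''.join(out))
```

Execution trace: 'R' (inner except TypeError) → 'L' (inner finally) → 'F' (after the try/except). Output: RLF

Answer: RLF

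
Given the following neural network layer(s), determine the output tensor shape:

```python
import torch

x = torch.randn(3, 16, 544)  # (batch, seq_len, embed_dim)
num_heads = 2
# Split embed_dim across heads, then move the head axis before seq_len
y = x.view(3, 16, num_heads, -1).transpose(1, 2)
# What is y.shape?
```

Input: (3, 16, 544) -> head_dim = 544 // 2 = 272; after view: (3, 16, 2, 272) -> after transpose(1, 2): (3, 2, 16, 272) -> Output: (3, 2, 16, 272)

Answer: (3, 2, 16, 272)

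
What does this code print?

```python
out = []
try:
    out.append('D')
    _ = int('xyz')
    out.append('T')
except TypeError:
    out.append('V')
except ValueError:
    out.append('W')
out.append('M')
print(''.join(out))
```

Execution trace: 'D' (try body) → 'W' (except ValueError) → 'M' (after the try/except). Output: DWM

Answer: DWM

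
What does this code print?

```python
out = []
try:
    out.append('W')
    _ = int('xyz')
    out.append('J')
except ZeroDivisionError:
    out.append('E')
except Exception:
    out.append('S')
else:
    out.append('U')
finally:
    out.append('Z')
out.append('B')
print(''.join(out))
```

Execution trace: 'W' (try body) → 'S' (except Exception) → 'Z' (finally) → 'B' (after the try/except). Output: WSZB

Answer: WSZB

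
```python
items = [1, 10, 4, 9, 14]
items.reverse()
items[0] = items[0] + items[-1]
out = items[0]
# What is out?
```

Trace:
`items = [1, 10, 4, 9, 14]` → items = [1, 10, 4, 9, 14]
`items.reverse()` → items = [14, 9, 4, 10, 1]
`items[0] = items[0] + items[-1]` → items = [15, 9, 4, 10, 1]
`out = items[0]` → out = 15
So out = 15

Answer: 15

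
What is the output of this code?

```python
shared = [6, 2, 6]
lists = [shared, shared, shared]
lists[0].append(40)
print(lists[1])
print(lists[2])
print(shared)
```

Key concept: list of same reference.
Step by step:
`shared = [6, 2, 6]` → shared = [6, 2, 6]
`lists = [shared, shared, shared]` → lists = [[6, 2, 6], [6, 2, 6], [6, 2, 6]]
`lists[0].append(40)` → shared = [6, 2, 6, 40]; lists = [[6, 2, 6, 40], [6, 2, 6, 40], [6, 2, 6, 40]]
`print(lists[1])` → prints [6, 2, 6, 40]
`print(lists[2])` → prints [6, 2, 6, 40]
`print(shared)` → prints [6, 2, 6, 40]

Answer:
[6, 2, 6, 40]
[6, 2, 6, 40]
[6, 2, 6, 40]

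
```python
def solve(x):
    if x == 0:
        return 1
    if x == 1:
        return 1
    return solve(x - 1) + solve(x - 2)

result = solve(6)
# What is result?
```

Build up from base cases: solve(0)=1, solve(1)=1, solve(2)=2, solve(3)=3, solve(4)=5, solve(5)=8, solve(6)=13

Answer: 13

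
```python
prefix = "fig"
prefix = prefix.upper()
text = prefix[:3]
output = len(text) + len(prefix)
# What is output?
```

Trace:
`prefix = "fig"` → prefix = 'fig'
`prefix = prefix.upper()` → prefix = 'FIG'
`text = prefix[:3]` → text = 'FIG'
`output = len(text) + len(prefix)` → output = 6
So output = 6

Answer: 6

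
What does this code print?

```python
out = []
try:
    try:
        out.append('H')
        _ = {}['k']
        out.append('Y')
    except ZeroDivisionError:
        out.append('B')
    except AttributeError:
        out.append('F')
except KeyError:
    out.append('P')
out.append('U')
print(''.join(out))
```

Execution trace: 'H' (try body) → 'P' (outer except KeyError) → 'U' (after the try/except). Output: HPU

Answer: HPU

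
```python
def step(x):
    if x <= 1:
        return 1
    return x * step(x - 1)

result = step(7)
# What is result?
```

step(7) = 7 * 6 * 5 * 4 * 3 * 2 * 1 = 5040

Answer: 5040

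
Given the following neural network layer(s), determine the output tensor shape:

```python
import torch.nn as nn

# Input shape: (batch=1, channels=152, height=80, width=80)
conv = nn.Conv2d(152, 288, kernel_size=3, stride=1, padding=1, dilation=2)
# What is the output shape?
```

Input: (1, 152, 80, 80) -> Output: (1, 288, 78, 78)

Answer: (1, 288, 78, 78)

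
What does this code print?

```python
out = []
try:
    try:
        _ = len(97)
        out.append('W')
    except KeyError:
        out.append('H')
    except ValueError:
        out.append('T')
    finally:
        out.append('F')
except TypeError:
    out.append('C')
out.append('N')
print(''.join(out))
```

Execution trace: 'F' (finally) → 'C' (outer except TypeError) → 'N' (after the try/except). Output: FCN

Answer: FCN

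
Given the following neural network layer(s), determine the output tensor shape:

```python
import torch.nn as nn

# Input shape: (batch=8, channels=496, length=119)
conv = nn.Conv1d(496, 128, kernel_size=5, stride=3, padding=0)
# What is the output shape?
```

Input: (8, 496, 119) -> Output: (8, 128, 39)

Answer: (8, 128, 39)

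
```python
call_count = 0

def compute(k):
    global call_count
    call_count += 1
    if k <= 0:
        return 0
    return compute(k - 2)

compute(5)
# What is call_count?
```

Linear recursion stepping by 2: 4 calls from k=5 down to ≤0.

Answer: 4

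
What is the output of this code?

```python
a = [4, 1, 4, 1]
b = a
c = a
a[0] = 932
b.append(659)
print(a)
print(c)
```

Key concept: multiple aliases.
Step by step:
`a = [4, 1, 4, 1]` → a = [4, 1, 4, 1]
`b = a` → b = [4, 1, 4, 1] (same object as a)
`c = a` → c = [4, 1, 4, 1] (same object as a, b)
`a[0] = 932` → a = [932, 1, 4, 1] (same object as b, c); b = [932, 1, 4, 1] (same object as a, c); c = [932, 1, 4, 1] (same object as a, b)
`b.append(659)` → a = [932, 1, 4, 1, 659] (same object as b, c); b = [932, 1, 4, 1, 659] (same object as a, c); c = [932, 1, 4, 1, 659] (same object as a, b)
`print(a)` → prints [932, 1, 4, 1, 659]
`print(c)` → prints [932, 1, 4, 1, 659]

Answer:
[932, 1, 4, 1, 659]
[932, 1, 4, 1, 659]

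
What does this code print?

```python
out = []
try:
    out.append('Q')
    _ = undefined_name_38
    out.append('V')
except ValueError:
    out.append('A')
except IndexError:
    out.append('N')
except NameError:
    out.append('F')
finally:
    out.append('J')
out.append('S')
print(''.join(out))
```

Execution trace: 'Q' (try body) → 'F' (except NameError) → 'J' (finally) → 'S' (after the try/except). Output: QFJS

Answer: QFJS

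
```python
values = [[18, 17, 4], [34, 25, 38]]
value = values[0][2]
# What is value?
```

Trace:
`values = [[18, 17, 4], [34, 25, 38]]` → values = [[18, 17, 4], [34, 25, 38]]
`value = values[0][2]` → value = 4
So value = 4

Answer: 4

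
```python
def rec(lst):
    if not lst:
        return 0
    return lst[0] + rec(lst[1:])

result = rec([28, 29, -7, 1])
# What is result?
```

28 + 29 + (-7) + 1 + 0 = 51

Answer: 51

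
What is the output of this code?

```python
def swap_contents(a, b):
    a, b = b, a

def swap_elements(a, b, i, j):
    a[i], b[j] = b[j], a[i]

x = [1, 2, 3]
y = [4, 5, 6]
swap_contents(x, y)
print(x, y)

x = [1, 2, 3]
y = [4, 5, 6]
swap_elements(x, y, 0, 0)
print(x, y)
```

Key concept: parameter rebinding vs mutation.
Step by step:
`x = [1, 2, 3]` → x = [1, 2, 3]
`y = [4, 5, 6]` → y = [4, 5, 6]
`swap_contents(x, y)` → no visible change to tracked variables
`print(x, y)` → prints [1, 2, 3] [4, 5, 6]
`x = [1, 2, 3]` → x = [1, 2, 3]
`y = [4, 5, 6]` → y = [4, 5, 6]
`swap_elements(x, y, 0, 0)` → x = [4, 2, 3]; y = [1, 5, 6]
`print(x, y)` → prints [4, 2, 3] [1, 5, 6]

Answer:
[1, 2, 3] [4, 5, 6]
[4, 2, 3] [1, 5, 6]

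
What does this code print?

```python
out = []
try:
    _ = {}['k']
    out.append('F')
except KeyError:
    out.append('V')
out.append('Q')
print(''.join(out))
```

Execution trace: 'V' (except KeyError) → 'Q' (after the try/except). Output: VQ

Answer: VQ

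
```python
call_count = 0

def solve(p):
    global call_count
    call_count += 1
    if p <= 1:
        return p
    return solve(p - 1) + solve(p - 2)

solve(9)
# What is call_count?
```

Calls(p) = 1 + Calls(p-1) + Calls(p-2); Calls(0)=Calls(1)=1. For p=9 this gives 109.

Answer: 109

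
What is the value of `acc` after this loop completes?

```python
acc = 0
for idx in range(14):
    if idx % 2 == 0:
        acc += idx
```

Sum of even numbers 0 to 13
`acc` takes the values: 0 → 2 → 6 → 12 → 20 → 30 → 42

Answer: 42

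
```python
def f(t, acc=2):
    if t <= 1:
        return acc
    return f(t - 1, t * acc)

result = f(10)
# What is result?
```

Accumulator trace (n, acc): (10, 2) -> (9, 20) -> (8, 180) -> (7, 1440) -> (6, 10080) -> (5, 60480) -> (4, 302400) -> (3, 1209600) -> (2, 3628800) -> (1, 7257600) -> return 7257600

Answer: 7257600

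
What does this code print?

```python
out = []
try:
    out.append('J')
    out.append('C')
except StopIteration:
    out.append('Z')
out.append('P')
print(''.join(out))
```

Execution trace: 'J' (try body) → 'C' (try body, no exception) → 'P' (after the try/except). Output: JCP

Answer: JCP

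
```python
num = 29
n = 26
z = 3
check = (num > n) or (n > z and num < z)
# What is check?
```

Trace:
`num = 29` → num = 29
`n = 26` → n = 26
`z = 3` → z = 3
`check = (num > n) or (n > z and num < z)` → check = True
So check = True

Answer: True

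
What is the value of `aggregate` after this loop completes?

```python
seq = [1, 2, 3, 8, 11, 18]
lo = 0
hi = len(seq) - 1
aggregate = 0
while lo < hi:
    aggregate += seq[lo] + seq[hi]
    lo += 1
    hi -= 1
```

Sum of pairs from ends
`aggregate` takes the values: 0 → 19 → 32 → 43

Answer: 43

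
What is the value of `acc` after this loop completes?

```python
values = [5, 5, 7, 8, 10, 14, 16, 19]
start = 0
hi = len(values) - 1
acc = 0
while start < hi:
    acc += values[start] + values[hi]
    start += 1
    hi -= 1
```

Sum of pairs from ends
`acc` takes the values: 0 → 24 → 45 → 66 → 84

Answer: 84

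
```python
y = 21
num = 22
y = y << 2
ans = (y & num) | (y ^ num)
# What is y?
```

Trace:
`y = 21` → y = 21
`num = 22` → num = 22
`y = y << 2` → y = 84
`ans = (y & num) | (y ^ num)` → ans = 86
So y = 84

Answer: 84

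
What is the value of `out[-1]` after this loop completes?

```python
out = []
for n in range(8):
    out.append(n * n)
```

Last element of squares 0 to 7
`out` takes the values: [] → [0] → [0, 1] → [0, 1, 4] → [0, 1, 4, 9] → [0, 1, 4, 9, 16] → [0, 1, 4, 9, 16, 25] → [0, 1, 4, 9, 16, 25, 36] → [0, 1, 4, 9, 16, 25, 36, 49]
So `out[-1]` = 49

Answer: 49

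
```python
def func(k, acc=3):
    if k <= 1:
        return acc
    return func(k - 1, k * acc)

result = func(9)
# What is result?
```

Accumulator trace (n, acc): (9, 3) -> (8, 27) -> (7, 216) -> (6, 1512) -> (5, 9072) -> (4, 45360) -> (3, 181440) -> (2, 544320) -> (1, 1088640) -> return 1088640

Answer: 1088640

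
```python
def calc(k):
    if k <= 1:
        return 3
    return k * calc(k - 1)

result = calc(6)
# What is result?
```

calc(6) = 6 * 5 * 4 * 3 * 2 * 3 = 2160

Answer: 2160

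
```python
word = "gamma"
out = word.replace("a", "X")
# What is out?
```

Trace:
`word = "gamma"` → word = 'gamma'
`out = word.replace("a", "X")` → out = 'gXmmX'
So out = 'gXmmX'

Answer: 'gXmmX'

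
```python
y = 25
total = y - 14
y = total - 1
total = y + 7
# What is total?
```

Trace:
`y = 25` → y = 25
`total = y - 14` → total = 11
`y = total - 1` → y = 10
`total = y + 7` → total = 17
So total = 17

Answer: 17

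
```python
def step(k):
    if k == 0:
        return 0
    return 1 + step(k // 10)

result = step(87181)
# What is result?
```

Count of digits of 87181: 5

Answer: 5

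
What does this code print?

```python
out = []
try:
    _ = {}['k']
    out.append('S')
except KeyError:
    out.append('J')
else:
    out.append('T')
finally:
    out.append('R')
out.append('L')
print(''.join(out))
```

Execution trace: 'J' (except KeyError) → 'R' (finally) → 'L' (after the try/except). Output: JRL

Answer: JRL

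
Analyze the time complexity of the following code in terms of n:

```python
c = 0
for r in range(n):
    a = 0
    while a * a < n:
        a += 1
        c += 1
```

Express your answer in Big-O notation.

Each loop level contributes: n × √n. Multiplying the contributions gives O(n√n).

Answer: O(n√n)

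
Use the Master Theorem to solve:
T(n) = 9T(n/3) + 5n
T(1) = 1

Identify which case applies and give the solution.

a=9, b=3, f(n)=5n. log_3(9) = 2. Since c=1 < 2, Case 1 applies: T(n) = Θ(n^log_b(a)) = O(n^2).

Answer: O(n^2) - Case 1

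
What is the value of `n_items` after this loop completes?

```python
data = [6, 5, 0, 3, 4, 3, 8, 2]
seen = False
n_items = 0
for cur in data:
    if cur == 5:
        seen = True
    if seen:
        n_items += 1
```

Count elements after first 5 in [6, 5, 0, 3, 4, 3, 8, 2]
`n_items` takes the values: 0 → 1 → 2 → 3 → 4 → 5 → 6 → 7

Answer: 7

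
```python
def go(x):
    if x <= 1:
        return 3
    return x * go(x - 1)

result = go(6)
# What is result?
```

go(6) = 6 * 5 * 4 * 3 * 2 * 3 = 2160

Answer: 2160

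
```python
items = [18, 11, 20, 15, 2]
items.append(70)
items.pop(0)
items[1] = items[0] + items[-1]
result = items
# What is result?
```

Trace:
`items = [18, 11, 20, 15, 2]` → items = [18, 11, 20, 15, 2]
`items.append(70)` → items = [18, 11, 20, 15, 2, 70]
`items.pop(0)` → items = [11, 20, 15, 2, 70]
`items[1] = items[0] + items[-1]` → items = [11, 81, 15, 2, 70]
`result = items` → result = [11, 81, 15, 2, 70]
So result = [11, 81, 15, 2, 70]

Answer: [11, 81, 15, 2, 70]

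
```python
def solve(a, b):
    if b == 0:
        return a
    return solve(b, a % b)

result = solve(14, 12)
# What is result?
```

solve(14, 12) -> solve(12, 2) -> solve(2, 0) -> 2

Answer: 2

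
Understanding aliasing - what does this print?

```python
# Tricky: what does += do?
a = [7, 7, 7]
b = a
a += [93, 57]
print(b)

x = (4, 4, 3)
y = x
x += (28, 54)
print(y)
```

Key concept: += behavior differs for mutable vs immutable.
Step by step:
`a = [7, 7, 7]` → a = [7, 7, 7]
`b = a` → b = [7, 7, 7] (same object as a)
`a += [93, 57]` → a = [7, 7, 7, 93, 57] (same object as b); b = [7, 7, 7, 93, 57] (same object as a)
`print(b)` → prints [7, 7, 7, 93, 57]
`x = (4, 4, 3)` → x = (4, 4, 3)
`y = x` → y = (4, 4, 3)
`x += (28, 54)` → x = (4, 4, 3, 28, 54)
`print(y)` → prints (4, 4, 3)

Answer:
[7, 7, 7, 93, 57]
(4, 4, 3)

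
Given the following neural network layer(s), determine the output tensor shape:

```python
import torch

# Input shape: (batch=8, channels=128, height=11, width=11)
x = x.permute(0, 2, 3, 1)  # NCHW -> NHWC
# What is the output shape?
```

Input: (8, 128, 11, 11) -> Output: (8, 11, 11, 128)

Answer: (8, 11, 11, 128)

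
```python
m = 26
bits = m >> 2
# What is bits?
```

Trace:
`m = 26` → m = 26
`bits = m >> 2` → bits = 6
So bits = 6

Answer: 6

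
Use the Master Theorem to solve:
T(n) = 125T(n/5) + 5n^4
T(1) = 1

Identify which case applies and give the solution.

a=125, b=5, f(n)=5n^4. log_5(125) = 3. Since c=4 > 3 and the regularity condition holds (125(n/5)^4 = (125/5^4)n^4 with 125/5^4 < 1), Case 3 applies: T(n) = Θ(f(n)) = O(n^4).

Answer: O(n^4) - Case 3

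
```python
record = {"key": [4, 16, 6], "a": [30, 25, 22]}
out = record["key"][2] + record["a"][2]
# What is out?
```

Trace:
`record = {"key": [4, 16, 6], "a": [30, 25, 22]}` → record = {'key': [4, 16, 6], 'a': [30, 25, 22]}
`out = record["key"][2] + record["a"][2]` → out = 28
So out = 28

Answer: 28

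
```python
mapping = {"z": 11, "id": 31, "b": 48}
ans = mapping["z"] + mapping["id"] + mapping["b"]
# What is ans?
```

Trace:
`mapping = {"z": 11, "id": 31, "b": 48}` → mapping = {'z': 11, 'id': 31, 'b': 48}
`ans = mapping["z"] + mapping["id"] + mapping["b"]` → ans = 90
So ans = 90

Answer: 90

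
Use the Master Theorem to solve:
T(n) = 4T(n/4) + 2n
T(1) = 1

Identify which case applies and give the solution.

a=4, b=4, f(n)=2n. log_4(4) = 1. Since c=1 = 1, Case 2 applies: T(n) = Θ(n^log_b(a) · log n) = O(n log n).

Answer: O(n log n) - Case 2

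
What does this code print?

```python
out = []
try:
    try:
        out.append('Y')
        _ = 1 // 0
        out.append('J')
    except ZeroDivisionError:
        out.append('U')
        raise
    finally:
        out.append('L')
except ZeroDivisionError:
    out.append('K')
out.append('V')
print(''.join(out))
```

Execution trace: 'Y' (inner try body) → 'U' (inner except ZeroDivisionError) → 'L' (inner finally) → 'K' (outer except ZeroDivisionError) → 'V' (after the try/except). Output: YULKV

Answer: YULKV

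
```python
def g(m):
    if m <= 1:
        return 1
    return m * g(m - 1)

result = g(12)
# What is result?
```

g(12) = 12 * 11 * 10 * 9 * 8 * 7 * 6 * 5 * 4 * 3 * 2 * 1 = 479001600

Answer: 479001600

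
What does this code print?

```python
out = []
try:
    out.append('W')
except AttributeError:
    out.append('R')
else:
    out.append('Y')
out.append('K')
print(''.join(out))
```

Execution trace: 'W' (try body, no exception) → 'Y' (else) → 'K' (after the try/except). Output: WYK

Answer: WYK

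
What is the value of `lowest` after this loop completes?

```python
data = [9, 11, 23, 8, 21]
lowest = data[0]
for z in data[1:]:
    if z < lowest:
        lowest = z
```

Minimum of [9, 11, 23, 8, 21]
`lowest` takes the values: 9 → 8

Answer: 8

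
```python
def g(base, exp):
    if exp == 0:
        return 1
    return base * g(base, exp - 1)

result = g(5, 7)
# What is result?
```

g(5, 7) = 5 * 5 * 5 * 5 * 5 * 5 * 5 = 78125

Answer: 78125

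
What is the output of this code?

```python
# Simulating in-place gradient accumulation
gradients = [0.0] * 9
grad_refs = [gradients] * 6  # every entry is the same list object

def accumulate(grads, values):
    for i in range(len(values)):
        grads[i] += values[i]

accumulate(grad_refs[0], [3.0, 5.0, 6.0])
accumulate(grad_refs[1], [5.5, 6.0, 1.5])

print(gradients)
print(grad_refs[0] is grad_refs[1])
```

Key concept: gradient accumulation aliasing.
Step by step:
`gradients = [0.0] * 9` → gradients = [0.0, 0.0, 0.0, 0.0, 0.0, 0.0, 0.0, 0.0, 0.0]
`grad_refs = [gradients] * 6` → grad_refs = [[0.0, 0.0, 0.0, 0.0, 0.0, 0.0, 0.0, 0.0, 0.0], [0.0, 0.0, 0.0, 0.0, 0.0, 0.0, 0.0, 0.0, 0.0], [0.0, 0.0, 0.0, 0.0, 0.0, 0.0, 0.0, 0.0, 0.0], [0.0, 0.0, 0.0, 0.0, 0.0, 0.0, 0.0, 0.0, 0.0], [0.0, 0.0, 0.0, 0.0, 0.0, 0.0, 0.0, 0.0, 0.0], [0.0, 0.0, 0.0, 0.0, 0.0, 0.0, 0.0, 0.0, 0.0]]
`accumulate(grad_refs[0], [3.0, 5.0, 6.0])` → gradients = [3.0, 5.0, 6.0, 0.0, 0.0, 0.0, 0.0, 0.0, 0.0]; grad_refs = [[3.0, 5.0, 6.0, 0.0, 0.0, 0.0, 0.0, 0.0, 0.0], [3.0, 5.0, 6.0, 0.0, 0.0, 0.0, 0.0, 0.0, 0.0], [3.0, 5.0, 6.0, 0.0, 0.0, 0.0, 0.0, 0.0, 0.0], [3.0, 5.0, 6.0, 0.0, 0.0, 0.0, 0.0, 0.0, 0.0], [3.0, 5.0, 6.0, 0.0, 0.0, 0.0, 0.0, 0.0, 0.0], [3.0, 5.0, 6.0, 0.0, 0.0, 0.0, 0.0, 0.0, 0.0]]
`accumulate(grad_refs[1], [5.5, 6.0, 1.5])` → gradients = [8.5, 11.0, 7.5, 0.0, 0.0, 0.0, 0.0, 0.0, 0.0]; grad_refs = [[8.5, 11.0, 7.5, 0.0, 0.0, 0.0, 0.0, 0.0, 0.0], [8.5, 11.0, 7.5, 0.0, 0.0, 0.0, 0.0, 0.0, 0.0], [8.5, 11.0, 7.5, 0.0, 0.0, 0.0, 0.0, 0.0, 0.0], [8.5, 11.0, 7.5, 0.0, 0.0, 0.0, 0.0, 0.0, 0.0], [8.5, 11.0, 7.5, 0.0, 0.0, 0.0, 0.0, 0.0, 0.0], [8.5, 11.0, 7.5, 0.0, 0.0, 0.0, 0.0, 0.0, 0.0]]
`print(gradients)` → prints [8.5, 11.0, 7.5, 0.0, 0.0, 0.0, 0.0, 0.0, 0.0]
`print(grad_refs[0] is grad_refs[1])` → prints True

Answer:
[8.5, 11.0, 7.5, 0.0, 0.0, 0.0, 0.0, 0.0, 0.0]
True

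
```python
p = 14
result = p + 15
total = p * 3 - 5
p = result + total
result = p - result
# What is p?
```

Trace:
`p = 14` → p = 14
`result = p + 15` → result = 29
`total = p * 3 - 5` → total = 37
`p = result + total` → p = 66
`result = p - result` → result = 37
So p = 66

Answer: 66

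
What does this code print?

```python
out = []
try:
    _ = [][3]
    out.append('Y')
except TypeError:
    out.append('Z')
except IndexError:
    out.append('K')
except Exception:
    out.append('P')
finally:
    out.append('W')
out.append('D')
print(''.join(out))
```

Execution trace: 'K' (except IndexError) → 'W' (finally) → 'D' (after the try/except). Output: KWD

Answer: KWD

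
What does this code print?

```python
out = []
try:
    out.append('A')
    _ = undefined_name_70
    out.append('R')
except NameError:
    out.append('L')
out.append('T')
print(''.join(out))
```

Execution trace: 'A' (try body) → 'L' (except NameError) → 'T' (after the try/except). Output: ALT

Answer: ALT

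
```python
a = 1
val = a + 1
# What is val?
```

Trace:
`a = 1` → a = 1
`val = a + 1` → val = 2
So val = 2

Answer: 2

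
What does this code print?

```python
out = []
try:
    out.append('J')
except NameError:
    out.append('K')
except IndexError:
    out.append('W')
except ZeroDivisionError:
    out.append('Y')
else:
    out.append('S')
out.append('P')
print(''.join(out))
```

Execution trace: 'J' (try body, no exception) → 'S' (else) → 'P' (after the try/except). Output: JSP

Answer: JSP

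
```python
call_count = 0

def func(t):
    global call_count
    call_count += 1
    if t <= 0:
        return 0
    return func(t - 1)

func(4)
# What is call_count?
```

Linear recursion stepping by 1: 5 calls from t=4 down to ≤0.

Answer: 5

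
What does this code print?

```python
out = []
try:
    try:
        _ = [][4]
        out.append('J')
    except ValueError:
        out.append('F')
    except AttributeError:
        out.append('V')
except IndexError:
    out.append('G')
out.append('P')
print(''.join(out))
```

Execution trace: 'G' (outer except IndexError) → 'P' (after the try/except). Output: GP

Answer: GP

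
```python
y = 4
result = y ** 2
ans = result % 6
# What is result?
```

Trace:
`y = 4` → y = 4
`result = y ** 2` → result = 16
`ans = result % 6` → ans = 4
So result = 16

Answer: 16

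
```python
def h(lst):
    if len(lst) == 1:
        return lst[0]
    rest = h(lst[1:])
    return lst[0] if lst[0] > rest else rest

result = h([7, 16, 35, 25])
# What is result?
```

Recursive max over [7, 16, 35, 25] = 35

Answer: 35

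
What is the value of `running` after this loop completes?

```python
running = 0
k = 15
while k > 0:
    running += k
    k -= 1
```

Sum 15 down to 1
`running` takes the values: 0 → 15 → 29 → 42 → 54 → 65 → 75 → 84 → 92 → 99 → 105 → 110 → 114 → 117 → 119 → 120

Answer: 120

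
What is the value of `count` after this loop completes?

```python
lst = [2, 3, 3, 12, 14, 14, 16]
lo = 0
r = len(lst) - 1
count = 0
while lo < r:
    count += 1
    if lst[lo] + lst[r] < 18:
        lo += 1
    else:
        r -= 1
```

Steps to find pair summing to 18
`count` takes the values: 0 → 1 → 2 → 3 → 4 → 5 → 6

Answer: 6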